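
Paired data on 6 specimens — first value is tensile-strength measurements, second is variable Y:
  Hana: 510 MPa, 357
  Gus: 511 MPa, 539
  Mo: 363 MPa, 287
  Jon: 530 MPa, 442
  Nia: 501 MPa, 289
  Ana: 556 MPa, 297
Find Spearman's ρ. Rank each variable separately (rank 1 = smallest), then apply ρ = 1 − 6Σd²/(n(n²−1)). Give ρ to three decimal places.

0.600

Ranks of variable 1: 3, 4, 1, 5, 2, 6
Ranks of variable 2: 4, 6, 1, 5, 2, 3
d = r₁ − r₂: -1, -2, 0, 0, 0, 3
d²: 1, 4, 0, 0, 0, 9; Σd² = 14
ρ = 1 − 6·14/(6·35) = 1 − 84/210 = 0.600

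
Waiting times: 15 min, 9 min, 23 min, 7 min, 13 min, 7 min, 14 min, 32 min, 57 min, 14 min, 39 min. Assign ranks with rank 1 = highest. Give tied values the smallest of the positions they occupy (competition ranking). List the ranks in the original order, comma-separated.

5, 9, 4, 10, 8, 10, 6, 3, 1, 6, 2

Sorted (descending): 57, 39, 32, 23, 15, 14, 14, 13, 9, 7, 7
The 2 values of 14 occupy positions 6–7 → each gets rank 6.
The 2 values of 7 occupy positions 10–11 → each gets rank 10.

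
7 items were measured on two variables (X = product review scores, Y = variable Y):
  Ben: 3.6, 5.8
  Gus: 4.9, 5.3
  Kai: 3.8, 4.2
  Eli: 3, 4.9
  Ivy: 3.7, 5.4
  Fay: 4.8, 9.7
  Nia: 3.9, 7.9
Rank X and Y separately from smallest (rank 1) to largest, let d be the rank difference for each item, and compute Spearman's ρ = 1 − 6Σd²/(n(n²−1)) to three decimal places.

0.321

Ranks of variable 1: 2, 7, 4, 1, 3, 6, 5
Ranks of variable 2: 5, 3, 1, 2, 4, 7, 6
d = r₁ − r₂: -3, 4, 3, -1, -1, -1, -1
d²: 9, 16, 9, 1, 1, 1, 1; Σd² = 38
ρ = 1 − 6·38/(7·48) = 1 − 228/336 = 0.321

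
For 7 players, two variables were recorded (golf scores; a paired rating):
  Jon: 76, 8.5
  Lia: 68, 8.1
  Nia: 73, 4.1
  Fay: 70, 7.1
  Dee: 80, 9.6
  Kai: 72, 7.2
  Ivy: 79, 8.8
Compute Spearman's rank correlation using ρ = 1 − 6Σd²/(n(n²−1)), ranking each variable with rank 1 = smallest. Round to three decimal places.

Ranks of variable 1: 5, 1, 4, 2, 7, 3, 6
Ranks of variable 2: 5, 4, 1, 2, 7, 3, 6
d = r₁ − r₂: 0, -3, 3, 0, 0, 0, 0
d²: 0, 9, 9, 0, 0, 0, 0; Σd² = 18
ρ = 1 − 6·18/(7·48) = 1 − 108/336 = 0.679

0.679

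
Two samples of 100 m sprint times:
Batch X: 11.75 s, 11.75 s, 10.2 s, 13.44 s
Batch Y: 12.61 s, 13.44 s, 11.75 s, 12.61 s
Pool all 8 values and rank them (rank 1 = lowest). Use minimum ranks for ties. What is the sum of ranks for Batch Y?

Sorted (ascending): 10.2, 11.75, 11.75, 11.75, 12.61, 12.61, 13.44, 13.44
The 3 values of 11.75 occupy positions 2–4 → each gets rank 2.
The 2 values of 12.61 occupy positions 5–6 → each gets rank 5.
The 2 values of 13.44 occupy positions 7–8 → each gets rank 7.
Batch Y values → pooled ranks: 12.61→5, 13.44→7, 11.75→2, 12.61→5
Rank sum = 5 + 7 + 2 + 5 = 19

19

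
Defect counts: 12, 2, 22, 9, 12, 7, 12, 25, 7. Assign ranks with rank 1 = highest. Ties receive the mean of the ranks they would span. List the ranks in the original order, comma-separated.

4, 9, 2, 6, 4, 7.5, 4, 1, 7.5

Sorted (descending): 25, 22, 12, 12, 12, 9, 7, 7, 2
The 3 values of 12 occupy positions 3–5 → average rank 4.
The 2 values of 7 occupy positions 7–8 → average rank (7+8)/2 = 7.5.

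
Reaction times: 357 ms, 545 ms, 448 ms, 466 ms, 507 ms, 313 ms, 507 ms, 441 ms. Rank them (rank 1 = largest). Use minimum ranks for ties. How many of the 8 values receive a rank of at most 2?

Sorted (descending): 545, 507, 507, 466, 448, 441, 357, 313
The 2 values of 507 occupy positions 2–3 → each gets rank 2.
Ranks ≤ 2: {1, 2, 2} → 3 values.

3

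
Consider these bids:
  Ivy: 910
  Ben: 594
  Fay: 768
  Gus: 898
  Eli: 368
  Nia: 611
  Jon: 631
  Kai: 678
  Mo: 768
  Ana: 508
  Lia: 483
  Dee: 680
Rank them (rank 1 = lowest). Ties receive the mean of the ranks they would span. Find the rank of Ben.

Sorted (ascending): 368, 483, 508, 594, 611, 631, 678, 680, 768, 768, 898, 910
The 2 values of 768 occupy positions 9–10 → average rank (9+10)/2 = 9.5.
Ben has value 594 → rank 4.

4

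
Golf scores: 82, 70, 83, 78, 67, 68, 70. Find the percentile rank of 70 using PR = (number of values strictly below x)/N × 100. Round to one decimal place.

N = 7.
Strictly below 70: 2. Equal to 70: 2.
PR = 2/7 × 100 = 28.6

28.6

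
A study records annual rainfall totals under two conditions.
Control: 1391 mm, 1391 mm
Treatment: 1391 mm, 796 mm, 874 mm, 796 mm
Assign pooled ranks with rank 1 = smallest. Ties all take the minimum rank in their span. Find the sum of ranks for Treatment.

Sorted (ascending): 796, 796, 874, 1391, 1391, 1391
The 2 values of 796 occupy positions 1–2 → each gets rank 1.
The 3 values of 1391 occupy positions 4–6 → each gets rank 4.
Treatment values → pooled ranks: 1391→4, 796→1, 874→3, 796→1
Rank sum = 4 + 1 + 3 + 1 = 9

9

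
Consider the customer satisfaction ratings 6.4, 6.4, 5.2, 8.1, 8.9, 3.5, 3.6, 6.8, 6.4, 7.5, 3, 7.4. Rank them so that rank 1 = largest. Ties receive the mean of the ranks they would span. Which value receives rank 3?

Sorted (descending): 8.9, 8.1, 7.5, 7.4, 6.8, 6.4, 6.4, 6.4, 5.2, 3.6, 3.5, 3
The 3 values of 6.4 occupy positions 6–8 → average rank 7.
Rank 3 → value 7.5.

7.5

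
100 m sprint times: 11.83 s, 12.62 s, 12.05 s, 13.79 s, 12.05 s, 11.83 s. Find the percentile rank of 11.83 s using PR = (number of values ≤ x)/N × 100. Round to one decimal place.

N = 6.
Strictly below 11.83: 0. Equal to 11.83: 2.
PR = 2/6 × 100 = 33.3

33.3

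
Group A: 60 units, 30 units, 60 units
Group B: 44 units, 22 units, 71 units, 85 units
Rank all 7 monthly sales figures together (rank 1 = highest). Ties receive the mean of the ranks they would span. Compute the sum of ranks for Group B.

15

Sorted (descending): 85, 71, 60, 60, 44, 30, 22
The 2 values of 60 occupy positions 3–4 → average rank (3+4)/2 = 3.5.
Group B values → pooled ranks: 44→5, 22→7, 71→2, 85→1
Rank sum = 5 + 7 + 2 + 1 = 15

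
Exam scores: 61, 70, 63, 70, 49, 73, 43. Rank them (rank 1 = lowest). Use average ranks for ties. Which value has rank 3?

Sorted (ascending): 43, 49, 61, 63, 70, 70, 73
The 2 values of 70 occupy positions 5–6 → average rank (5+6)/2 = 5.5.
Rank 3 → value 61.

61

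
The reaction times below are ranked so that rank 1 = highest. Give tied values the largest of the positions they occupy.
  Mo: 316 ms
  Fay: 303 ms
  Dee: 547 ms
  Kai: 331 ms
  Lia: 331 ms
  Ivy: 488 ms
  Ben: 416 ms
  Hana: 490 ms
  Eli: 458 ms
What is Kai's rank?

Sorted (descending): 547, 490, 488, 458, 416, 331, 331, 316, 303
The 2 values of 331 occupy positions 6–7 → each gets rank 7.
Kai has value 331 ms → rank 7.

7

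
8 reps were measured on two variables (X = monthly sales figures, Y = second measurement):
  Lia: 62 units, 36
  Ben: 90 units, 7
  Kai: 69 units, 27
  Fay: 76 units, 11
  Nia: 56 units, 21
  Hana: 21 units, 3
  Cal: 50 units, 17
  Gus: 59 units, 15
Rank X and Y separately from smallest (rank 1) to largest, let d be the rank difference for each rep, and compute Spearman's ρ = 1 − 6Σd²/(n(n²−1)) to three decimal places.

Ranks of variable 1: 5, 8, 6, 7, 3, 1, 2, 4
Ranks of variable 2: 8, 2, 7, 3, 6, 1, 5, 4
d = r₁ − r₂: -3, 6, -1, 4, -3, 0, -3, 0
d²: 9, 36, 1, 16, 9, 0, 9, 0; Σd² = 80
ρ = 1 − 6·80/(8·63) = 1 − 480/504 = 0.048

0.048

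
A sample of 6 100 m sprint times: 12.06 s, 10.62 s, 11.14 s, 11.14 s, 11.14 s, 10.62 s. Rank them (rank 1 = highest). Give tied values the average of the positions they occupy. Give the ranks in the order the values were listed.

Sorted (descending): 12.06, 11.14, 11.14, 11.14, 10.62, 10.62
The 3 values of 11.14 occupy positions 2–4 → average rank 3.
The 2 values of 10.62 occupy positions 5–6 → average rank (5+6)/2 = 5.5.

1, 5.5, 3, 3, 3, 5.5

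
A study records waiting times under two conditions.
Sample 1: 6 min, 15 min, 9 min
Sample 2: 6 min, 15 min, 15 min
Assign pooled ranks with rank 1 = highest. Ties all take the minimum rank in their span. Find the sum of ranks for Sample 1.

Sorted (descending): 15, 15, 15, 9, 6, 6
The 3 values of 15 occupy positions 1–3 → each gets rank 1.
The 2 values of 6 occupy positions 5–6 → each gets rank 5.
Sample 1 values → pooled ranks: 6→5, 15→1, 9→4
Rank sum = 5 + 1 + 4 = 10

10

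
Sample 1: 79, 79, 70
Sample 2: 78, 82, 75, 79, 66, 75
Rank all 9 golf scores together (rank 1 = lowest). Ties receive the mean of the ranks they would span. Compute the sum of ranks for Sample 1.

16

Sorted (ascending): 66, 70, 75, 75, 78, 79, 79, 79, 82
The 2 values of 75 occupy positions 3–4 → average rank (3+4)/2 = 3.5.
The 3 values of 79 occupy positions 6–8 → average rank 7.
Sample 1 values → pooled ranks: 79→7, 79→7, 70→2
Rank sum = 7 + 7 + 2 = 16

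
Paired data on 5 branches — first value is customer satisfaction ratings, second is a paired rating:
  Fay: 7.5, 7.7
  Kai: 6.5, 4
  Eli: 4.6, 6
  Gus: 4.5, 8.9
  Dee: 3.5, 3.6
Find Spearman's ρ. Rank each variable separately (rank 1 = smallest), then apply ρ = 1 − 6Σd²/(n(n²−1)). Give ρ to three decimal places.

0.300

Ranks of variable 1: 5, 4, 3, 2, 1
Ranks of variable 2: 4, 2, 3, 5, 1
d = r₁ − r₂: 1, 2, 0, -3, 0
d²: 1, 4, 0, 9, 0; Σd² = 14
ρ = 1 − 6·14/(5·24) = 1 − 84/120 = 0.300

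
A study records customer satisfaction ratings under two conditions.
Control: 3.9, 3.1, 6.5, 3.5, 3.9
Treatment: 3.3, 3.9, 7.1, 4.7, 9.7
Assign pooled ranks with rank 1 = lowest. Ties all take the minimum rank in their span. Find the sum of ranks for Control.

Sorted (ascending): 3.1, 3.3, 3.5, 3.9, 3.9, 3.9, 4.7, 6.5, 7.1, 9.7
The 3 values of 3.9 occupy positions 4–6 → each gets rank 4.
Control values → pooled ranks: 3.9→4, 3.1→1, 6.5→8, 3.5→3, 3.9→4
Rank sum = 4 + 1 + 8 + 3 + 4 = 20

20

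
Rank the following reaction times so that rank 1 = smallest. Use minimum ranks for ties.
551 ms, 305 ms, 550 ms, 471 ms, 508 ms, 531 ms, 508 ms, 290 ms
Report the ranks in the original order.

Sorted (ascending): 290, 305, 471, 508, 508, 531, 550, 551
The 2 values of 508 occupy positions 4–5 → each gets rank 4.

8, 2, 7, 3, 4, 6, 4, 1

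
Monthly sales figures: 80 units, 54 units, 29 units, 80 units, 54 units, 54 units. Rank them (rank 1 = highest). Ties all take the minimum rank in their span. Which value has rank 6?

Sorted (descending): 80, 80, 54, 54, 54, 29
The 2 values of 80 occupy positions 1–2 → each gets rank 1.
The 3 values of 54 occupy positions 3–5 → each gets rank 3.
Rank 6 → value 29.

29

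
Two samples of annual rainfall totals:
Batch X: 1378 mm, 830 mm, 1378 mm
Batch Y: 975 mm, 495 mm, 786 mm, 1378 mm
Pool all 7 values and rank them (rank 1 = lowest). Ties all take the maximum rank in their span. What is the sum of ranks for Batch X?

Sorted (ascending): 495, 786, 830, 975, 1378, 1378, 1378
The 3 values of 1378 occupy positions 5–7 → each gets rank 7.
Batch X values → pooled ranks: 1378→7, 830→3, 1378→7
Rank sum = 7 + 3 + 7 = 17

17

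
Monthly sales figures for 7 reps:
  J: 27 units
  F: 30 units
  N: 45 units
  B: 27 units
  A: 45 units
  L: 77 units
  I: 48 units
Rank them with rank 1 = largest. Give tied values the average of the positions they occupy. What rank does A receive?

3.5

Sorted (descending): 77, 48, 45, 45, 30, 27, 27
The 2 values of 45 occupy positions 3–4 → average rank (3+4)/2 = 3.5.
The 2 values of 27 occupy positions 6–7 → average rank (6+7)/2 = 6.5.
A has value 45 units → rank 3.5.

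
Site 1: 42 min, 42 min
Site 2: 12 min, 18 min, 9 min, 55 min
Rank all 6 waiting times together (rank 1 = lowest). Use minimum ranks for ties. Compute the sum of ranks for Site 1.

8

Sorted (ascending): 9, 12, 18, 42, 42, 55
The 2 values of 42 occupy positions 4–5 → each gets rank 4.
Site 1 values → pooled ranks: 42→4, 42→4
Rank sum = 4 + 4 = 8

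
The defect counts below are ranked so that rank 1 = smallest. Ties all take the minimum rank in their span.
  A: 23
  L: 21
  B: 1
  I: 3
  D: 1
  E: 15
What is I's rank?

Sorted (ascending): 1, 1, 3, 15, 21, 23
The 2 values of 1 occupy positions 1–2 → each gets rank 1.
I has value 3 → rank 3.

3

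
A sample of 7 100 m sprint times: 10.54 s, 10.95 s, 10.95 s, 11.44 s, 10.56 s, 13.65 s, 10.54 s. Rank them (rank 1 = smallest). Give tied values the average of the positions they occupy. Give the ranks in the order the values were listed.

Sorted (ascending): 10.54, 10.54, 10.56, 10.95, 10.95, 11.44, 13.65
The 2 values of 10.54 occupy positions 1–2 → average rank (1+2)/2 = 1.5.
The 2 values of 10.95 occupy positions 4–5 → average rank (4+5)/2 = 4.5.

1.5, 4.5, 4.5, 6, 3, 7, 1.5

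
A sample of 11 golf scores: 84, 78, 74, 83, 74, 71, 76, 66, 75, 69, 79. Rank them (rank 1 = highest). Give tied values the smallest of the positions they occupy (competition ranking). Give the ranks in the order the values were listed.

Sorted (descending): 84, 83, 79, 78, 76, 75, 74, 74, 71, 69, 66
The 2 values of 74 occupy positions 7–8 → each gets rank 7.

1, 4, 7, 2, 7, 9, 5, 11, 6, 10, 3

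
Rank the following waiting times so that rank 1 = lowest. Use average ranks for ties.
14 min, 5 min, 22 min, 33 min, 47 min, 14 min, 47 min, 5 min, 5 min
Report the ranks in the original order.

Sorted (ascending): 5, 5, 5, 14, 14, 22, 33, 47, 47
The 3 values of 5 occupy positions 1–3 → average rank 2.
The 2 values of 14 occupy positions 4–5 → average rank (4+5)/2 = 4.5.
The 2 values of 47 occupy positions 8–9 → average rank (8+9)/2 = 8.5.

4.5, 2, 6, 7, 8.5, 4.5, 8.5, 2, 2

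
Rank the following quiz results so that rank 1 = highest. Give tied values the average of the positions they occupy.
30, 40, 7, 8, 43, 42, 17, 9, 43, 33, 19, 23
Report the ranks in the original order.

6, 4, 12, 11, 1.5, 3, 9, 10, 1.5, 5, 8, 7

Sorted (descending): 43, 43, 42, 40, 33, 30, 23, 19, 17, 9, 8, 7
The 2 values of 43 occupy positions 1–2 → average rank (1+2)/2 = 1.5.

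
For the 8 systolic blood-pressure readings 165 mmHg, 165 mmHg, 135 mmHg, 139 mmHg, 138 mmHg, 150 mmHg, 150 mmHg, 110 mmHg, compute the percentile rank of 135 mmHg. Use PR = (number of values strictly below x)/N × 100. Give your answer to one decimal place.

N = 8.
Strictly below 135: 1. Equal to 135: 1.
PR = 1/8 × 100 = 12.5

12.5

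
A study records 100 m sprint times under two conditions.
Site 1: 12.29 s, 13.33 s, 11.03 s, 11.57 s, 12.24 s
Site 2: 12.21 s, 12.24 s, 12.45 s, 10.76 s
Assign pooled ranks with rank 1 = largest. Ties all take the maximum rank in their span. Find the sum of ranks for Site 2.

22

Sorted (descending): 13.33, 12.45, 12.29, 12.24, 12.24, 12.21, 11.57, 11.03, 10.76
The 2 values of 12.24 occupy positions 4–5 → each gets rank 5.
Site 2 values → pooled ranks: 12.21→6, 12.24→5, 12.45→2, 10.76→9
Rank sum = 6 + 5 + 2 + 9 = 22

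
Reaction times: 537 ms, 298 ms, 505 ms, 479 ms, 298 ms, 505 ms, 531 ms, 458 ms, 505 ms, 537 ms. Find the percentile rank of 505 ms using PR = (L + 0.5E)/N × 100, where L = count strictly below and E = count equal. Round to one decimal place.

N = 10.
Strictly below 505: 4. Equal to 505: 3.
PR = (4 + 0.5·3)/10 × 100 = 55.0

55.0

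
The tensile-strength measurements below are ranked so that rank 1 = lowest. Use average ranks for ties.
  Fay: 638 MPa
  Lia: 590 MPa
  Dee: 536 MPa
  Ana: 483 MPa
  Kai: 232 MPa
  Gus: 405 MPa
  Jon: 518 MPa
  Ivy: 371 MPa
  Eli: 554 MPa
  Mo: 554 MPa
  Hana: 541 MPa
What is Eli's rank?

Sorted (ascending): 232, 371, 405, 483, 518, 536, 541, 554, 554, 590, 638
The 2 values of 554 occupy positions 8–9 → average rank (8+9)/2 = 8.5.
Eli has value 554 MPa → rank 8.5.

8.5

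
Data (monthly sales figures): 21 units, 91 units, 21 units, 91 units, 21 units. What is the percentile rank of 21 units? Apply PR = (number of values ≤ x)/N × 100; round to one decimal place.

60.0

N = 5.
Strictly below 21: 0. Equal to 21: 3.
PR = 3/5 × 100 = 60.0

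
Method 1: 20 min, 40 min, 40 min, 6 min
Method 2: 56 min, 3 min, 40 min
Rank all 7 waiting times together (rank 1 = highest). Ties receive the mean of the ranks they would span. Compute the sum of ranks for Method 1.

17

Sorted (descending): 56, 40, 40, 40, 20, 6, 3
The 3 values of 40 occupy positions 2–4 → average rank 3.
Method 1 values → pooled ranks: 20→5, 40→3, 40→3, 6→6
Rank sum = 5 + 3 + 3 + 6 = 17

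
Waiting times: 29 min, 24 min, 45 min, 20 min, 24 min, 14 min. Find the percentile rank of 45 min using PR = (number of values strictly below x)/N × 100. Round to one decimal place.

N = 6.
Strictly below 45: 5. Equal to 45: 1.
PR = 5/6 × 100 = 83.3

83.3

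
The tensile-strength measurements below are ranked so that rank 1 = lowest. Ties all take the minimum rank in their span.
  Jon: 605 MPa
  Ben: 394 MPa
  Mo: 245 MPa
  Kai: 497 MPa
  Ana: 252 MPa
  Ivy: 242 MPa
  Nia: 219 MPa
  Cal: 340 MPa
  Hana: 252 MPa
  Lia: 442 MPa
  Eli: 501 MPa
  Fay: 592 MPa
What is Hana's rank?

Sorted (ascending): 219, 242, 245, 252, 252, 340, 394, 442, 497, 501, 592, 605
The 2 values of 252 occupy positions 4–5 → each gets rank 4.
Hana has value 252 MPa → rank 4.

4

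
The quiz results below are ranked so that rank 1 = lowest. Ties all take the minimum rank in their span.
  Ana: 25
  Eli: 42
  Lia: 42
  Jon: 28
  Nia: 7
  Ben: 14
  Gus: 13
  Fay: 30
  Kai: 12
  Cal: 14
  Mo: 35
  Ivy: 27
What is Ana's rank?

6

Sorted (ascending): 7, 12, 13, 14, 14, 25, 27, 28, 30, 35, 42, 42
The 2 values of 14 occupy positions 4–5 → each gets rank 4.
The 2 values of 42 occupy positions 11–12 → each gets rank 11.
Ana has value 25 → rank 6.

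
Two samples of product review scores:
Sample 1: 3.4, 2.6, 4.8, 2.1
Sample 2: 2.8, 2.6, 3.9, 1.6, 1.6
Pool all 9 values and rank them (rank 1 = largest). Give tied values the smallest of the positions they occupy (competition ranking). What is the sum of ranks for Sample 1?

Sorted (descending): 4.8, 3.9, 3.4, 2.8, 2.6, 2.6, 2.1, 1.6, 1.6
The 2 values of 2.6 occupy positions 5–6 → each gets rank 5.
The 2 values of 1.6 occupy positions 8–9 → each gets rank 8.
Sample 1 values → pooled ranks: 3.4→3, 2.6→5, 4.8→1, 2.1→7
Rank sum = 3 + 5 + 1 + 7 = 16

16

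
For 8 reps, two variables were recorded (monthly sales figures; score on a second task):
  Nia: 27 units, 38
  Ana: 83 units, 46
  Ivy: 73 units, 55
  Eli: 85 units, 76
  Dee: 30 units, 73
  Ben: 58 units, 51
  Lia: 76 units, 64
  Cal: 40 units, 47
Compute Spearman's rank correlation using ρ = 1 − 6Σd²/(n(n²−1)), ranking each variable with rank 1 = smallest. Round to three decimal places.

0.405

Ranks of variable 1: 1, 7, 5, 8, 2, 4, 6, 3
Ranks of variable 2: 1, 2, 5, 8, 7, 4, 6, 3
d = r₁ − r₂: 0, 5, 0, 0, -5, 0, 0, 0
d²: 0, 25, 0, 0, 25, 0, 0, 0; Σd² = 50
ρ = 1 − 6·50/(8·63) = 1 − 300/504 = 0.405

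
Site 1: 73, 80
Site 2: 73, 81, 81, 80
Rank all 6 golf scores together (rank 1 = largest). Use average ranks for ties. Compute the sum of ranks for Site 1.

9

Sorted (descending): 81, 81, 80, 80, 73, 73
The 2 values of 81 occupy positions 1–2 → average rank (1+2)/2 = 1.5.
The 2 values of 80 occupy positions 3–4 → average rank (3+4)/2 = 3.5.
The 2 values of 73 occupy positions 5–6 → average rank (5+6)/2 = 5.5.
Site 1 values → pooled ranks: 73→5.5, 80→3.5
Rank sum = 5.5 + 3.5 = 9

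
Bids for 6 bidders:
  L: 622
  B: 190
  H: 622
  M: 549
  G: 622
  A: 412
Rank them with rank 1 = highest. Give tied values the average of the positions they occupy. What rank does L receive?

Sorted (descending): 622, 622, 622, 549, 412, 190
The 3 values of 622 occupy positions 1–3 → average rank 2.
L has value 622 → rank 2.

2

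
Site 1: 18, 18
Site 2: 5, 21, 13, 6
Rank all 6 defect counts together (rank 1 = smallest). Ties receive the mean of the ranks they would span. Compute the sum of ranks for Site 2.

12

Sorted (ascending): 5, 6, 13, 18, 18, 21
The 2 values of 18 occupy positions 4–5 → average rank (4+5)/2 = 4.5.
Site 2 values → pooled ranks: 5→1, 21→6, 13→3, 6→2
Rank sum = 1 + 6 + 3 + 2 = 12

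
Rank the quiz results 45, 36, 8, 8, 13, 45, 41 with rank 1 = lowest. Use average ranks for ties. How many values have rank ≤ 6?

5

Sorted (ascending): 8, 8, 13, 36, 41, 45, 45
The 2 values of 8 occupy positions 1–2 → average rank (1+2)/2 = 1.5.
The 2 values of 45 occupy positions 6–7 → average rank (6+7)/2 = 6.5.
Ranks ≤ 6: {1.5, 1.5, 3, 4, 5} → 5 values.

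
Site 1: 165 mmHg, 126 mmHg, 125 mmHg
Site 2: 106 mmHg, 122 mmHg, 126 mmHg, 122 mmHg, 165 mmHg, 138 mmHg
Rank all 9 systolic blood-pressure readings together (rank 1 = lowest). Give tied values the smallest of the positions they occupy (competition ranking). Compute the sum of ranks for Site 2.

25

Sorted (ascending): 106, 122, 122, 125, 126, 126, 138, 165, 165
The 2 values of 122 occupy positions 2–3 → each gets rank 2.
The 2 values of 126 occupy positions 5–6 → each gets rank 5.
The 2 values of 165 occupy positions 8–9 → each gets rank 8.
Site 2 values → pooled ranks: 106→1, 122→2, 126→5, 122→2, 165→8, 138→7
Rank sum = 1 + 2 + 5 + 2 + 8 + 7 = 25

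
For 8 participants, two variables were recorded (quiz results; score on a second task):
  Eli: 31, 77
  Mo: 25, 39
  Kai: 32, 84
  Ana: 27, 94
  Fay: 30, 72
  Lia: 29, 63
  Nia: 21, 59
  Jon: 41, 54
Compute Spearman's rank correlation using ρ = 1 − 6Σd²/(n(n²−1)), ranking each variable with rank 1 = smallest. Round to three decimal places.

Ranks of variable 1: 6, 2, 7, 3, 5, 4, 1, 8
Ranks of variable 2: 6, 1, 7, 8, 5, 4, 3, 2
d = r₁ − r₂: 0, 1, 0, -5, 0, 0, -2, 6
d²: 0, 1, 0, 25, 0, 0, 4, 36; Σd² = 66
ρ = 1 − 6·66/(8·63) = 1 − 396/504 = 0.214

0.214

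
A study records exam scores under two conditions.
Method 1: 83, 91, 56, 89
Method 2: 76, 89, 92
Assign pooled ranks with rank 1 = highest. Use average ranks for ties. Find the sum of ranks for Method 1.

17.5

Sorted (descending): 92, 91, 89, 89, 83, 76, 56
The 2 values of 89 occupy positions 3–4 → average rank (3+4)/2 = 3.5.
Method 1 values → pooled ranks: 83→5, 91→2, 56→7, 89→3.5
Rank sum = 5 + 2 + 7 + 3.5 = 17.5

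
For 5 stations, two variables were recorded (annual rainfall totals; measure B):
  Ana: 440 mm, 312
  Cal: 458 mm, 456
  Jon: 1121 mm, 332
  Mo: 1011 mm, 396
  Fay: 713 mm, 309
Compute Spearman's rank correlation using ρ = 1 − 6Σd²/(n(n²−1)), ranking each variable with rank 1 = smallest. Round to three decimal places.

0.100

Ranks of variable 1: 1, 2, 5, 4, 3
Ranks of variable 2: 2, 5, 3, 4, 1
d = r₁ − r₂: -1, -3, 2, 0, 2
d²: 1, 9, 4, 0, 4; Σd² = 18
ρ = 1 − 6·18/(5·24) = 1 − 108/120 = 0.100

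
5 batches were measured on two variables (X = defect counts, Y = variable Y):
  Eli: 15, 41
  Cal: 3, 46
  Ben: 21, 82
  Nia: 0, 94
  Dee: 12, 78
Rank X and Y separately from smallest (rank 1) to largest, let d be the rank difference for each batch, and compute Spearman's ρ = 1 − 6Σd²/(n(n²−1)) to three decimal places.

-0.300

Ranks of variable 1: 4, 2, 5, 1, 3
Ranks of variable 2: 1, 2, 4, 5, 3
d = r₁ − r₂: 3, 0, 1, -4, 0
d²: 9, 0, 1, 16, 0; Σd² = 26
ρ = 1 − 6·26/(5·24) = 1 − 156/120 = -0.300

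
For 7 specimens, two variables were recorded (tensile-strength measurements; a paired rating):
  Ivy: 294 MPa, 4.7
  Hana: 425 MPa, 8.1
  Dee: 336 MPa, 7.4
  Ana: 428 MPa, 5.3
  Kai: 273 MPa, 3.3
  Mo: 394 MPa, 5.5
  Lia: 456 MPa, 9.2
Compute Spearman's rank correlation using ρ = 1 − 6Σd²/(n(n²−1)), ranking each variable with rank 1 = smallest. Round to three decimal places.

Ranks of variable 1: 2, 5, 3, 6, 1, 4, 7
Ranks of variable 2: 2, 6, 5, 3, 1, 4, 7
d = r₁ − r₂: 0, -1, -2, 3, 0, 0, 0
d²: 0, 1, 4, 9, 0, 0, 0; Σd² = 14
ρ = 1 − 6·14/(7·48) = 1 − 84/336 = 0.750

0.750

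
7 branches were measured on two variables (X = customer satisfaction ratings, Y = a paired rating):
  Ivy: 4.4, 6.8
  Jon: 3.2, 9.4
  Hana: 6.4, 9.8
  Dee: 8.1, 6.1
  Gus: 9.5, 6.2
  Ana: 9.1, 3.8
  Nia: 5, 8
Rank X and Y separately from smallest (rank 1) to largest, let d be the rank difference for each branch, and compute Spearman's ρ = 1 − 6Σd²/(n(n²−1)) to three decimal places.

-0.643

Ranks of variable 1: 2, 1, 4, 5, 7, 6, 3
Ranks of variable 2: 4, 6, 7, 2, 3, 1, 5
d = r₁ − r₂: -2, -5, -3, 3, 4, 5, -2
d²: 4, 25, 9, 9, 16, 25, 4; Σd² = 92
ρ = 1 − 6·92/(7·48) = 1 − 552/336 = -0.643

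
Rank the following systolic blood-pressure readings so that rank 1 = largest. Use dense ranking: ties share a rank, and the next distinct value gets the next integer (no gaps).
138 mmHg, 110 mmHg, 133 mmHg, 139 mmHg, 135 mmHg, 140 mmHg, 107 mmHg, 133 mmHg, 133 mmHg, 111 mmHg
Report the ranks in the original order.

3, 7, 5, 2, 4, 1, 8, 5, 5, 6

Sorted (descending): 140, 139, 138, 135, 133, 133, 133, 111, 110, 107
The 3 values of 133 share dense rank 5.
Remaining distinct values take the next consecutive integers.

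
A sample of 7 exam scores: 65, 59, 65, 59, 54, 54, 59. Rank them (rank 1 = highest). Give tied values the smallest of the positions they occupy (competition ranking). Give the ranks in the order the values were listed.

Sorted (descending): 65, 65, 59, 59, 59, 54, 54
The 2 values of 65 occupy positions 1–2 → each gets rank 1.
The 3 values of 59 occupy positions 3–5 → each gets rank 3.
The 2 values of 54 occupy positions 6–7 → each gets rank 6.

1, 3, 1, 3, 6, 6, 3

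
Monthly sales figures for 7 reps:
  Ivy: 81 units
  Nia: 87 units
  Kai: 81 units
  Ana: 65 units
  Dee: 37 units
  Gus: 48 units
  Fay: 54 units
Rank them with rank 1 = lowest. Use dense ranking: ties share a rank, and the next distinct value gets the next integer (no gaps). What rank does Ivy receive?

Sorted (ascending): 37, 48, 54, 65, 81, 81, 87
The 2 values of 81 share dense rank 5.
Remaining distinct values take the next consecutive integers.
Ivy has value 81 units → rank 5.

5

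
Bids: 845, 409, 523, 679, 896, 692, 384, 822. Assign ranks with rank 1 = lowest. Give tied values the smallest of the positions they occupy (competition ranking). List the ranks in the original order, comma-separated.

7, 2, 3, 4, 8, 5, 1, 6

Sorted (ascending): 384, 409, 523, 679, 692, 822, 845, 896
No ties — each value takes its position as its rank.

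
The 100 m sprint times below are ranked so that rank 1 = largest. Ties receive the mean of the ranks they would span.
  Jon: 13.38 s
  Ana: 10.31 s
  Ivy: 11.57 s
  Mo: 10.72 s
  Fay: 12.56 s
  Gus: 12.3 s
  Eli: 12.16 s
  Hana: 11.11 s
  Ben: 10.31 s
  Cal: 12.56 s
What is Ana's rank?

Sorted (descending): 13.38, 12.56, 12.56, 12.3, 12.16, 11.57, 11.11, 10.72, 10.31, 10.31
The 2 values of 12.56 occupy positions 2–3 → average rank (2+3)/2 = 2.5.
The 2 values of 10.31 occupy positions 9–10 → average rank (9+10)/2 = 9.5.
Ana has value 10.31 s → rank 9.5.

9.5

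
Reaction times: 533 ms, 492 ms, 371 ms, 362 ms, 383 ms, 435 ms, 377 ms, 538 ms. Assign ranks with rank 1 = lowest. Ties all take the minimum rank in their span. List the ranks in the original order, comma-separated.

Sorted (ascending): 362, 371, 377, 383, 435, 492, 533, 538
No ties — each value takes its position as its rank.

7, 6, 2, 1, 4, 5, 3, 8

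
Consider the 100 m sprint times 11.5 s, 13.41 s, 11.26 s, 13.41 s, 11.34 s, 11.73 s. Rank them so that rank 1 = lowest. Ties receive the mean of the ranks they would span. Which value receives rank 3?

11.5

Sorted (ascending): 11.26, 11.34, 11.5, 11.73, 13.41, 13.41
The 2 values of 13.41 occupy positions 5–6 → average rank (5+6)/2 = 5.5.
Rank 3 → value 11.5.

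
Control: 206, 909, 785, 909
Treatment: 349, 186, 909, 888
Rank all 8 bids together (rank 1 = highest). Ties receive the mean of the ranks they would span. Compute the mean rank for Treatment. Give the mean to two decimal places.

5.00

Sorted (descending): 909, 909, 909, 888, 785, 349, 206, 186
The 3 values of 909 occupy positions 1–3 → average rank 2.
Treatment values → pooled ranks: 349→6, 186→8, 909→2, 888→4
Mean rank = (6 + 8 + 2 + 4) / 4 = 5.00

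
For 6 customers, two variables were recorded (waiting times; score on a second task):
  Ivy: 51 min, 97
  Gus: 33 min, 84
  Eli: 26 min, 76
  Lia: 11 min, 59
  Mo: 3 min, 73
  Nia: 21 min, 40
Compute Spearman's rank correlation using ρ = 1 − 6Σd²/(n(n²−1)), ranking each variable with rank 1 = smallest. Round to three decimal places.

0.771

Ranks of variable 1: 6, 5, 4, 2, 1, 3
Ranks of variable 2: 6, 5, 4, 2, 3, 1
d = r₁ − r₂: 0, 0, 0, 0, -2, 2
d²: 0, 0, 0, 0, 4, 4; Σd² = 8
ρ = 1 − 6·8/(6·35) = 1 − 48/210 = 0.771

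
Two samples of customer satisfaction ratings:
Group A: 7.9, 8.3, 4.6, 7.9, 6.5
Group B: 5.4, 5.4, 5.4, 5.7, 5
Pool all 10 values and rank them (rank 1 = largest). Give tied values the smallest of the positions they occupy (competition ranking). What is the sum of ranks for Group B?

32

Sorted (descending): 8.3, 7.9, 7.9, 6.5, 5.7, 5.4, 5.4, 5.4, 5, 4.6
The 2 values of 7.9 occupy positions 2–3 → each gets rank 2.
The 3 values of 5.4 occupy positions 6–8 → each gets rank 6.
Group B values → pooled ranks: 5.4→6, 5.4→6, 5.4→6, 5.7→5, 5→9
Rank sum = 6 + 6 + 6 + 5 + 9 = 32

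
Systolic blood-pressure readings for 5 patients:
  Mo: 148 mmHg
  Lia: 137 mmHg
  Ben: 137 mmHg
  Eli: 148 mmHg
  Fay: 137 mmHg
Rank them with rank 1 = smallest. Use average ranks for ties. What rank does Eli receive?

4.5

Sorted (ascending): 137, 137, 137, 148, 148
The 3 values of 137 occupy positions 1–3 → average rank 2.
The 2 values of 148 occupy positions 4–5 → average rank (4+5)/2 = 4.5.
Eli has value 148 mmHg → rank 4.5.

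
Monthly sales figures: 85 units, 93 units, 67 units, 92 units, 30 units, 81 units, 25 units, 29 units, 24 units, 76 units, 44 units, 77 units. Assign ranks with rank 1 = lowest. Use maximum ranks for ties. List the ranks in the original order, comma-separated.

10, 12, 6, 11, 4, 9, 2, 3, 1, 7, 5, 8

Sorted (ascending): 24, 25, 29, 30, 44, 67, 76, 77, 81, 85, 92, 93
No ties — each value takes its position as its rank.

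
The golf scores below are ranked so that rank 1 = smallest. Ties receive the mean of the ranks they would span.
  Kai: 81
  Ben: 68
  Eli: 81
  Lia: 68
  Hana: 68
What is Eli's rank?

4.5

Sorted (ascending): 68, 68, 68, 81, 81
The 3 values of 68 occupy positions 1–3 → average rank 2.
The 2 values of 81 occupy positions 4–5 → average rank (4+5)/2 = 4.5.
Eli has value 81 → rank 4.5.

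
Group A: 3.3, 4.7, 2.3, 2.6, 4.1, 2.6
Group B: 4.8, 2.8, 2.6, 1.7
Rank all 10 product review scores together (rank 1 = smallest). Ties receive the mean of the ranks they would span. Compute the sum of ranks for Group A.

Sorted (ascending): 1.7, 2.3, 2.6, 2.6, 2.6, 2.8, 3.3, 4.1, 4.7, 4.8
The 3 values of 2.6 occupy positions 3–5 → average rank 4.
Group A values → pooled ranks: 3.3→7, 4.7→9, 2.3→2, 2.6→4, 4.1→8, 2.6→4
Rank sum = 7 + 9 + 2 + 4 + 8 + 4 = 34

34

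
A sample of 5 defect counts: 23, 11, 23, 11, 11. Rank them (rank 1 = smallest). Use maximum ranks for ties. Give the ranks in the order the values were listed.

Sorted (ascending): 11, 11, 11, 23, 23
The 3 values of 11 occupy positions 1–3 → each gets rank 3.
The 2 values of 23 occupy positions 4–5 → each gets rank 5.

5, 3, 5, 3, 3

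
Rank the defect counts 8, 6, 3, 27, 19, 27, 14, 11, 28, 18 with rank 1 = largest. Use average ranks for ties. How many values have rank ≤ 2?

1

Sorted (descending): 28, 27, 27, 19, 18, 14, 11, 8, 6, 3
The 2 values of 27 occupy positions 2–3 → average rank (2+3)/2 = 2.5.
Ranks ≤ 2: {1} → 1 value.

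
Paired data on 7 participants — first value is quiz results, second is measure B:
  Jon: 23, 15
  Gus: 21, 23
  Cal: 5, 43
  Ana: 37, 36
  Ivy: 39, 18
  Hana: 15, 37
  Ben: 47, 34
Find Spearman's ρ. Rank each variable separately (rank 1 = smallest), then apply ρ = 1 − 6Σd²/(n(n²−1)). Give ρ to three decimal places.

-0.536

Ranks of variable 1: 4, 3, 1, 5, 6, 2, 7
Ranks of variable 2: 1, 3, 7, 5, 2, 6, 4
d = r₁ − r₂: 3, 0, -6, 0, 4, -4, 3
d²: 9, 0, 36, 0, 16, 16, 9; Σd² = 86
ρ = 1 − 6·86/(7·48) = 1 − 516/336 = -0.536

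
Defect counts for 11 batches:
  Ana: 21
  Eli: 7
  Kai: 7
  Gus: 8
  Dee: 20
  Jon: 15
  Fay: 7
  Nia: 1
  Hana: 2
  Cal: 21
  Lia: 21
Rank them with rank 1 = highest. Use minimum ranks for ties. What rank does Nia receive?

11

Sorted (descending): 21, 21, 21, 20, 15, 8, 7, 7, 7, 2, 1
The 3 values of 21 occupy positions 1–3 → each gets rank 1.
The 3 values of 7 occupy positions 7–9 → each gets rank 7.
Nia has value 1 → rank 11.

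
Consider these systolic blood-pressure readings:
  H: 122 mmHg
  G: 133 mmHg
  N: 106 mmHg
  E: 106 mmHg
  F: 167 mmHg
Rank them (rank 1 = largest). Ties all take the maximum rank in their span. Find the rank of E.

5

Sorted (descending): 167, 133, 122, 106, 106
The 2 values of 106 occupy positions 4–5 → each gets rank 5.
E has value 106 mmHg → rank 5.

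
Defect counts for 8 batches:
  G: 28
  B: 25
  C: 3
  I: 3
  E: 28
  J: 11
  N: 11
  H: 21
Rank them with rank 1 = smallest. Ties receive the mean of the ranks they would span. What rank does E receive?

7.5

Sorted (ascending): 3, 3, 11, 11, 21, 25, 28, 28
The 2 values of 3 occupy positions 1–2 → average rank (1+2)/2 = 1.5.
The 2 values of 11 occupy positions 3–4 → average rank (3+4)/2 = 3.5.
The 2 values of 28 occupy positions 7–8 → average rank (7+8)/2 = 7.5.
E has value 28 → rank 7.5.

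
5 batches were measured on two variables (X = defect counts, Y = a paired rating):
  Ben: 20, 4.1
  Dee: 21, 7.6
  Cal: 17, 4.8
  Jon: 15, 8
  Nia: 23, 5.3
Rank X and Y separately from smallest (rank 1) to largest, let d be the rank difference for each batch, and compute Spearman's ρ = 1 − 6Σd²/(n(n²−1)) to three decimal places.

-0.200

Ranks of variable 1: 3, 4, 2, 1, 5
Ranks of variable 2: 1, 4, 2, 5, 3
d = r₁ − r₂: 2, 0, 0, -4, 2
d²: 4, 0, 0, 16, 4; Σd² = 24
ρ = 1 − 6·24/(5·24) = 1 − 144/120 = -0.200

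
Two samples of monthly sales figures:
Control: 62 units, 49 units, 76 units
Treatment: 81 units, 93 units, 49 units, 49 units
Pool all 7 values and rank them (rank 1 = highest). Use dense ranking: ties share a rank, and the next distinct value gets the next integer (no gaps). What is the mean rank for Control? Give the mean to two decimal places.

4.00

Sorted (descending): 93, 81, 76, 62, 49, 49, 49
The 3 values of 49 share dense rank 5.
Remaining distinct values take the next consecutive integers.
Control values → pooled ranks: 62→4, 49→5, 76→3
Mean rank = (4 + 5 + 3) / 3 = 4.00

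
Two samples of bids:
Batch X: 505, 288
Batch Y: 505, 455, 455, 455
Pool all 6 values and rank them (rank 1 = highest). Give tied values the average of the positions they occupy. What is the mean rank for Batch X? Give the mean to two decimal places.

3.75

Sorted (descending): 505, 505, 455, 455, 455, 288
The 2 values of 505 occupy positions 1–2 → average rank (1+2)/2 = 1.5.
The 3 values of 455 occupy positions 3–5 → average rank 4.
Batch X values → pooled ranks: 505→1.5, 288→6
Mean rank = (1.5 + 6) / 2 = 3.75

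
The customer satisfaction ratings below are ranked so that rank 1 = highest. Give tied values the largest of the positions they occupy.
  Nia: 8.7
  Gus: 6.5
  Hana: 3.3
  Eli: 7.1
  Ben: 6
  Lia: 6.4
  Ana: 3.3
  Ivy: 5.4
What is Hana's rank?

8

Sorted (descending): 8.7, 7.1, 6.5, 6.4, 6, 5.4, 3.3, 3.3
The 2 values of 3.3 occupy positions 7–8 → each gets rank 8.
Hana has value 3.3 → rank 8.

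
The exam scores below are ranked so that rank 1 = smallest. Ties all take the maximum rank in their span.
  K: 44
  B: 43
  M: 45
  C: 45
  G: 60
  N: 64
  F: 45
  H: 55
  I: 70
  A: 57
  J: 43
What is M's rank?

Sorted (ascending): 43, 43, 44, 45, 45, 45, 55, 57, 60, 64, 70
The 2 values of 43 occupy positions 1–2 → each gets rank 2.
The 3 values of 45 occupy positions 4–6 → each gets rank 6.
M has value 45 → rank 6.

6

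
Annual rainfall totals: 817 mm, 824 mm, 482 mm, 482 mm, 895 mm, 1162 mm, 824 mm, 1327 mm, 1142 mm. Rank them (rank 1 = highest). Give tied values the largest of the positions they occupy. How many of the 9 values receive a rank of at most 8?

7

Sorted (descending): 1327, 1162, 1142, 895, 824, 824, 817, 482, 482
The 2 values of 824 occupy positions 5–6 → each gets rank 6.
The 2 values of 482 occupy positions 8–9 → each gets rank 9.
Ranks ≤ 8: {1, 2, 3, 4, 6, 6, 7} → 7 values.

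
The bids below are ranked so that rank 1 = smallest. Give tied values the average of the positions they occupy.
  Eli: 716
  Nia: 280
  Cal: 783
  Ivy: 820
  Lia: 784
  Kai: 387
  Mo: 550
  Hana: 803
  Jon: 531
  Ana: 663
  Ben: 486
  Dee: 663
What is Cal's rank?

9

Sorted (ascending): 280, 387, 486, 531, 550, 663, 663, 716, 783, 784, 803, 820
The 2 values of 663 occupy positions 6–7 → average rank (6+7)/2 = 6.5.
Cal has value 783 → rank 9.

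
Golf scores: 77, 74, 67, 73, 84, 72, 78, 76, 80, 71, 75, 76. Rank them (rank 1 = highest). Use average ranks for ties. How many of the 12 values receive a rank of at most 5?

Sorted (descending): 84, 80, 78, 77, 76, 76, 75, 74, 73, 72, 71, 67
The 2 values of 76 occupy positions 5–6 → average rank (5+6)/2 = 5.5.
Ranks ≤ 5: {1, 2, 3, 4} → 4 values.

4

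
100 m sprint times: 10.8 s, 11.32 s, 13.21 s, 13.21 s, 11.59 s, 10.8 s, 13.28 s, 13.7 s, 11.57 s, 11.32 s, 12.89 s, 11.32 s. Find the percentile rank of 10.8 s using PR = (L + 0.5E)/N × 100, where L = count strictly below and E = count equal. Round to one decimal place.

N = 12.
Strictly below 10.8: 0. Equal to 10.8: 2.
PR = (0 + 0.5·2)/12 × 100 = 8.3

8.3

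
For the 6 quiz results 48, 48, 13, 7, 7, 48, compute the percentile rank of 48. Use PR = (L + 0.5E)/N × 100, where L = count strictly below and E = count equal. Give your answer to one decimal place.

75.0

N = 6.
Strictly below 48: 3. Equal to 48: 3.
PR = (3 + 0.5·3)/6 × 100 = 75.0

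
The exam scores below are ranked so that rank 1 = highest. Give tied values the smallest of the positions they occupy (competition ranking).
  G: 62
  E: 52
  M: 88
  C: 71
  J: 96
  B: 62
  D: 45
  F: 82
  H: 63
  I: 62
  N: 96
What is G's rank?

Sorted (descending): 96, 96, 88, 82, 71, 63, 62, 62, 62, 52, 45
The 2 values of 96 occupy positions 1–2 → each gets rank 1.
The 3 values of 62 occupy positions 7–9 → each gets rank 7.
G has value 62 → rank 7.

7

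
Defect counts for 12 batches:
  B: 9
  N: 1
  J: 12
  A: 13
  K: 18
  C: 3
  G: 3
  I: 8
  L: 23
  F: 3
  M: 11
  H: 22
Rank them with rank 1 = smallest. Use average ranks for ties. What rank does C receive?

3

Sorted (ascending): 1, 3, 3, 3, 8, 9, 11, 12, 13, 18, 22, 23
The 3 values of 3 occupy positions 2–4 → average rank 3.
C has value 3 → rank 3.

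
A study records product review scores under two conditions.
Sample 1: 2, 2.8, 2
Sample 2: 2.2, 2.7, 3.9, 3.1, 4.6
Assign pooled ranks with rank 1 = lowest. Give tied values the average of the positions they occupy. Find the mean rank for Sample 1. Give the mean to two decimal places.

2.67

Sorted (ascending): 2, 2, 2.2, 2.7, 2.8, 3.1, 3.9, 4.6
The 2 values of 2 occupy positions 1–2 → average rank (1+2)/2 = 1.5.
Sample 1 values → pooled ranks: 2→1.5, 2.8→5, 2→1.5
Mean rank = (1.5 + 5 + 1.5) / 3 = 2.67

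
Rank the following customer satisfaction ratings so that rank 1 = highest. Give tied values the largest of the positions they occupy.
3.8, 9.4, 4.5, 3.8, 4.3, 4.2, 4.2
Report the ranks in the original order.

Sorted (descending): 9.4, 4.5, 4.3, 4.2, 4.2, 3.8, 3.8
The 2 values of 4.2 occupy positions 4–5 → each gets rank 5.
The 2 values of 3.8 occupy positions 6–7 → each gets rank 7.

7, 1, 2, 7, 3, 5, 5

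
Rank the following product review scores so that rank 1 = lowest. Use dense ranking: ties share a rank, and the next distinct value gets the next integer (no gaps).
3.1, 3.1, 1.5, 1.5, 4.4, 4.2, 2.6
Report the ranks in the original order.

3, 3, 1, 1, 5, 4, 2

Sorted (ascending): 1.5, 1.5, 2.6, 3.1, 3.1, 4.2, 4.4
The 2 values of 1.5 share dense rank 1.
The 2 values of 3.1 share dense rank 3.
Remaining distinct values take the next consecutive integers.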